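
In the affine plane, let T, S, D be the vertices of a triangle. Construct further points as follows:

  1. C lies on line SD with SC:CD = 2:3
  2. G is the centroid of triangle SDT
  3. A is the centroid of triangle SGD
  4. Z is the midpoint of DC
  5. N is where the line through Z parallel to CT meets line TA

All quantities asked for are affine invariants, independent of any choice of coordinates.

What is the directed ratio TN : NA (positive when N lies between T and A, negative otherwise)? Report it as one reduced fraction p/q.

TN:NA = -27/19

Set T = (0, 0), S = (1, 0), D = (0, 1); any affine frame gives the same invariant.
1. C lies on line SD with SC:CD = 2:3 ⇒ C = (3/5, 2/5)
2. G is the centroid of triangle SDT ⇒ G = (1/3, 1/3)
3. A is the centroid of triangle SGD ⇒ A = (4/9, 4/9)
4. Z is the midpoint of DC ⇒ Z = (3/10, 7/10)
5. N is where the line through Z parallel to CT meets line TA ⇒ N = (3/2, 3/2)
N = T + t·(A−T) with t = 27/8, so TN:NA = t:(1−t) = 27/8:-19/8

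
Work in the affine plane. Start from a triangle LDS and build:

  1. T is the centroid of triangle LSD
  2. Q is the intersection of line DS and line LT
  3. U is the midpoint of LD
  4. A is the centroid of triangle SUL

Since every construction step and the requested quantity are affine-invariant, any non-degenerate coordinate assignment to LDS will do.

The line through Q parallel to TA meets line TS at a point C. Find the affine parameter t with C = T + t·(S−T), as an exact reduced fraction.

Choose coordinates L = (0, 0), D = (1, 0), S = (0, 1).
1. T is the centroid of triangle LSD ⇒ T = (1/3, 1/3)
2. Q is the intersection of line DS and line LT ⇒ Q = (1/2, 1/2)
3. U is the midpoint of LD ⇒ U = (1/2, 0)
4. A is the centroid of triangle SUL ⇒ A = (1/6, 1/3)
through Q parallel to TA: direction (-1/6, 0); meets TS at C = (1/4, 1/2)
C = T + t·(S−T) with t = 1/4

t = 1/4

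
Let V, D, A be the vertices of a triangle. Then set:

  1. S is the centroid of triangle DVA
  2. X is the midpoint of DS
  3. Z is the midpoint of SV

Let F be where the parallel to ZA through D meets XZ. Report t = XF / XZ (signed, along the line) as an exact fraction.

t = -3/5

Set V = (0, 0), D = (1, 0), A = (0, 1); any affine frame gives the same invariant.
1. S is the centroid of triangle DVA ⇒ S = (1/3, 1/3)
2. X is the midpoint of DS ⇒ X = (2/3, 1/6)
3. Z is the midpoint of SV ⇒ Z = (1/6, 1/6)
through D parallel to ZA: direction (-1/6, 5/6); meets XZ at F = (29/30, 1/6)
F = X + t·(Z−X) with t = -3/5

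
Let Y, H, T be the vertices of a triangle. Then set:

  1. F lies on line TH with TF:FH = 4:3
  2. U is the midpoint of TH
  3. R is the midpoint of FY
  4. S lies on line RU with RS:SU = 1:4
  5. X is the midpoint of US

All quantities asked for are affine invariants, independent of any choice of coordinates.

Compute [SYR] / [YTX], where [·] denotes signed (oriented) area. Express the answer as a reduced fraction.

[SYR]:[YTX] = -1/58

Work in coordinates with Y = (0, 0), H = (1, 0), T = (0, 1).
1. F lies on line TH with TF:FH = 4:3 ⇒ F = (4/7, 3/7)
2. U is the midpoint of TH ⇒ U = (1/2, 1/2)
3. R is the midpoint of FY ⇒ R = (2/7, 3/14)
4. S lies on line RU with RS:SU = 1:4 ⇒ S = (23/70, 19/70)
5. X is the midpoint of US ⇒ X = (29/70, 27/70)
2·[SYR] = 1/140, 2·[YTX] = -29/70
[SYR]:[YTX] = 1/140:-29/70 = -1/58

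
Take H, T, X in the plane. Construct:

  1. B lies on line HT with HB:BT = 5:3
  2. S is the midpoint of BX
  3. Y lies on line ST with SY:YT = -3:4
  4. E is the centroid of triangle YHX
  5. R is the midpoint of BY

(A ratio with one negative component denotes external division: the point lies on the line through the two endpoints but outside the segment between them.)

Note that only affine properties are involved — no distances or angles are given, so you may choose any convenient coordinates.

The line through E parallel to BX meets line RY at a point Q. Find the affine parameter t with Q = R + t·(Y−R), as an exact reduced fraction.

Choose coordinates H = (0, 0), T = (1, 0), X = (0, 1).
1. B lies on line HT with HB:BT = 5:3 ⇒ B = (5/8, 0)
2. S is the midpoint of BX ⇒ S = (5/16, 1/2)
3. Y lies on line ST with SY:YT = -3:4 ⇒ Y = (-7/4, 2)
4. E is the centroid of triangle YHX ⇒ E = (-7/12, 1)
5. R is the midpoint of BY ⇒ R = (-9/16, 1)
through E parallel to BX: direction (-5/8, 1); meets RY at Q = (-131/216, 28/27)
Q = R + t·(Y−R) with t = 1/27

t = 1/27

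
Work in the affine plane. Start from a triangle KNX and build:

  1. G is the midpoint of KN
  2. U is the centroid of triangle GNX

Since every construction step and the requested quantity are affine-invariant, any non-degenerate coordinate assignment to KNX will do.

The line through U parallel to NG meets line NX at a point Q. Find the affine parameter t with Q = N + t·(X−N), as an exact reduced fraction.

Assign K = (0, 0), N = (1, 0), X = (0, 1) — the answer is frame-independent, so this choice is without loss of generality.
1. G is the midpoint of KN ⇒ G = (1/2, 0)
2. U is the centroid of triangle GNX ⇒ U = (1/2, 1/3)
through U parallel to NG: direction (-1/2, 0); meets NX at Q = (2/3, 1/3)
Q = N + t·(X−N) with t = 1/3

t = 1/3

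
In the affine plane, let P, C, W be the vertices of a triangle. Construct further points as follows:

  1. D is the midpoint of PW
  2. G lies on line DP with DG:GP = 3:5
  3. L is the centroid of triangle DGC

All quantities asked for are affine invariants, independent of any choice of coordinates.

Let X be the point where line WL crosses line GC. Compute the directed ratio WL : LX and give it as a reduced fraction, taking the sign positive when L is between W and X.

WL:LX = 10

Work in coordinates with P = (0, 0), C = (1, 0), W = (0, 1).
1. D is the midpoint of PW ⇒ D = (0, 1/2)
2. G lies on line DP with DG:GP = 3:5 ⇒ G = (0, 5/16)
3. L is the centroid of triangle DGC ⇒ L = (1/3, 13/48)
line WL meets GC at X = (11/30, 19/96)
L = W + t·(X−W) with t = 10/11, so WL:LX = 10/11:1/11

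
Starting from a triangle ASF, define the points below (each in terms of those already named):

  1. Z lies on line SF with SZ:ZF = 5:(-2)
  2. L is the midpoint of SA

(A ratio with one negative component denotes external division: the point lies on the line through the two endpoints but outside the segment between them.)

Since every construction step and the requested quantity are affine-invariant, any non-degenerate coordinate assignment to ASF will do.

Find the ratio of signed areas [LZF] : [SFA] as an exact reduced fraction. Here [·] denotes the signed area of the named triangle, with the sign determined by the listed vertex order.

Choose coordinates A = (0, 0), S = (1, 0), F = (0, 1).
1. Z lies on line SF with SZ:ZF = 5:(-2) ⇒ Z = (-2/3, 5/3)
2. L is the midpoint of SA ⇒ L = (1/2, 0)
2·[LZF] = -1/3, 2·[SFA] = 1
[LZF]:[SFA] = -1/3:1 = -1/3

[LZF]:[SFA] = -1/3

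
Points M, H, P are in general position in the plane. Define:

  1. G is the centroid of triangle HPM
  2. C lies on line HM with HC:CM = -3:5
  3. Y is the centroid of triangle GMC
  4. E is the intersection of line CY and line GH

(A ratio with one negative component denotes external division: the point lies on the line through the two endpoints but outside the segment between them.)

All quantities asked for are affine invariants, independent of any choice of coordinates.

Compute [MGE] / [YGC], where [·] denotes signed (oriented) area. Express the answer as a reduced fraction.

[MGE]:[YGC] = 3/4

Work in coordinates with M = (0, 0), H = (1, 0), P = (0, 1).
1. G is the centroid of triangle HPM ⇒ G = (1/3, 1/3)
2. C lies on line HM with HC:CM = -3:5 ⇒ C = (5/2, 0)
3. Y is the centroid of triangle GMC ⇒ Y = (17/18, 1/9)
4. E is the intersection of line CY and line GH ⇒ E = (3/4, 1/8)
2·[MGE] = -5/24, 2·[YGC] = -5/18
[MGE]:[YGC] = -5/24:-5/18 = 3/4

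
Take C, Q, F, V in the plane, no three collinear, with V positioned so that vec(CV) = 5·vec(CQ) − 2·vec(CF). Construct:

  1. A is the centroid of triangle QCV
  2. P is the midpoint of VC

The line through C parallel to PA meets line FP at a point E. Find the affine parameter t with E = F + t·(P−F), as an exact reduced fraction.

Work in coordinates with C = (0, 0), Q = (1, 0), F = (0, 1), V = (5, -2).
1. A is the centroid of triangle QCV ⇒ A = (2, -2/3)
2. P is the midpoint of VC ⇒ P = (5/2, -1)
through C parallel to PA: direction (-1/2, 1/3); meets FP at E = (15/2, -5)
E = F + t·(P−F) with t = 3

t = 3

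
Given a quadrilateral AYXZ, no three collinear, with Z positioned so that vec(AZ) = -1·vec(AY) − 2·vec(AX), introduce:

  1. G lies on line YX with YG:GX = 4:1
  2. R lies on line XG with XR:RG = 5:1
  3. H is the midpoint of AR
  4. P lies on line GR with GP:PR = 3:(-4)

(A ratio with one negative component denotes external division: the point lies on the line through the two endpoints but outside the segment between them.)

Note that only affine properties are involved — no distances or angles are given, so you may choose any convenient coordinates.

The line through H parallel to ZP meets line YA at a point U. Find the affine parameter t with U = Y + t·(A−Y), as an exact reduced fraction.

t = 181/162

Choose coordinates A = (0, 0), Y = (1, 0), X = (0, 1), Z = (-1, -2).
1. G lies on line YX with YG:GX = 4:1 ⇒ G = (1/5, 4/5)
2. R lies on line XG with XR:RG = 5:1 ⇒ R = (1/6, 5/6)
3. H is the midpoint of AR ⇒ H = (1/12, 5/12)
4. P lies on line GR with GP:PR = 3:(-4) ⇒ P = (3/10, 7/10)
through H parallel to ZP: direction (13/10, 27/10); meets YA at U = (-19/162, 0)
U = Y + t·(A−Y) with t = 181/162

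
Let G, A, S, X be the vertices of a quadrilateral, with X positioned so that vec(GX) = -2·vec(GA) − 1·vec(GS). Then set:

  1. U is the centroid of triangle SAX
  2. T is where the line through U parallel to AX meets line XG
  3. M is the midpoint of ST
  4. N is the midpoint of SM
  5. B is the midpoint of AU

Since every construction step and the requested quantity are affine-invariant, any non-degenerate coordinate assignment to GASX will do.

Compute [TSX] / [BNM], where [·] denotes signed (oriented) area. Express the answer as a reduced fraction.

Work in coordinates with G = (0, 0), A = (1, 0), S = (0, 1), X = (-2, -1).
1. U is the centroid of triangle SAX ⇒ U = (-1/3, 0)
2. T is where the line through U parallel to AX meets line XG ⇒ T = (2/3, 1/3)
3. M is the midpoint of ST ⇒ M = (1/3, 2/3)
4. N is the midpoint of SM ⇒ N = (1/6, 5/6)
5. B is the midpoint of AU ⇒ B = (1/3, 0)
2·[TSX] = 8/3, 2·[BNM] = -1/9
[TSX]:[BNM] = 8/3:-1/9 = -24

[TSX]:[BNM] = -24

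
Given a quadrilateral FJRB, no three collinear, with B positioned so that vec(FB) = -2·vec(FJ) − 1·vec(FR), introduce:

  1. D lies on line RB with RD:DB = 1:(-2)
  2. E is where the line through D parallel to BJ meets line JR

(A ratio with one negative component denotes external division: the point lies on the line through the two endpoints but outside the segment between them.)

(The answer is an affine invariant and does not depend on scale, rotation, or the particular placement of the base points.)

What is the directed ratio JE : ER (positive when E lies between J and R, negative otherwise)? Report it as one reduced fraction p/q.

Assign F = (0, 0), J = (1, 0), R = (0, 1), B = (-2, -1) — the answer is frame-independent, so this choice is without loss of generality.
1. D lies on line RB with RD:DB = 1:(-2) ⇒ D = (2, 3)
2. E is where the line through D parallel to BJ meets line JR ⇒ E = (-1, 2)
E = J + t·(R−J) with t = 2, so JE:ER = t:(1−t) = 2:-1

JE:ER = -2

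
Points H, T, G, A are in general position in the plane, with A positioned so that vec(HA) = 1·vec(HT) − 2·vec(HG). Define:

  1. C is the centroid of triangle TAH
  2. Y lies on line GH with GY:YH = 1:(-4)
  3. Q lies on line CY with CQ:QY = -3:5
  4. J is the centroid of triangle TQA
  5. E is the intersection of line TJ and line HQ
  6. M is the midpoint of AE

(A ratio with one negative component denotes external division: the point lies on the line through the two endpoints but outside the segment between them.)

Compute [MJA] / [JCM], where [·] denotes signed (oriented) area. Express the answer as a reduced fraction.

Choose coordinates H = (0, 0), T = (1, 0), G = (0, 1), A = (1, -2).
1. C is the centroid of triangle TAH ⇒ C = (2/3, -2/3)
2. Y lies on line GH with GY:YH = 1:(-4) ⇒ Y = (0, 4/3)
3. Q lies on line CY with CQ:QY = -3:5 ⇒ Q = (5/3, -11/3)
4. J is the centroid of triangle TQA ⇒ J = (11/9, -17/9)
5. E is the intersection of line TJ and line HQ ⇒ E = (85/63, -187/63)
6. M is the midpoint of AE ⇒ M = (74/63, -313/126)
2·[MJA] = 8/63, 2·[JCM] = 7/18
[MJA]:[JCM] = 8/63:7/18 = 16/49

[MJA]:[JCM] = 16/49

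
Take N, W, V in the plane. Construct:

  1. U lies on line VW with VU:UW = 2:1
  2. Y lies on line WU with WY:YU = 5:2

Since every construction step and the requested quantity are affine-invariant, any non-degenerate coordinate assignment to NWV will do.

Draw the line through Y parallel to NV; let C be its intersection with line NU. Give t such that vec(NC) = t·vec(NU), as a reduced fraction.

Choose coordinates N = (0, 0), W = (1, 0), V = (0, 1).
1. U lies on line VW with VU:UW = 2:1 ⇒ U = (2/3, 1/3)
2. Y lies on line WU with WY:YU = 5:2 ⇒ Y = (16/21, 5/21)
through Y parallel to NV: direction (0, 1); meets NU at C = (16/21, 8/21)
C = N + t·(U−N) with t = 8/7

t = 8/7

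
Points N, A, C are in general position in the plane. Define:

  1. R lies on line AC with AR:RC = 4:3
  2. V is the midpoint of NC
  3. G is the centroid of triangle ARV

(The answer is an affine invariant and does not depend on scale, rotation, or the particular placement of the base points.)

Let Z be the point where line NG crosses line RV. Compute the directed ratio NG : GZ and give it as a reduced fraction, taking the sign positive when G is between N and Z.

Assign N = (0, 0), A = (1, 0), C = (0, 1) — the answer is frame-independent, so this choice is without loss of generality.
1. R lies on line AC with AR:RC = 4:3 ⇒ R = (3/7, 4/7)
2. V is the midpoint of NC ⇒ V = (0, 1/2)
3. G is the centroid of triangle ARV ⇒ G = (10/21, 5/14)
line NG meets RV at Z = (6/7, 9/14)
G = N + t·(Z−N) with t = 5/9, so NG:GZ = 5/9:4/9

NG:GZ = 5/4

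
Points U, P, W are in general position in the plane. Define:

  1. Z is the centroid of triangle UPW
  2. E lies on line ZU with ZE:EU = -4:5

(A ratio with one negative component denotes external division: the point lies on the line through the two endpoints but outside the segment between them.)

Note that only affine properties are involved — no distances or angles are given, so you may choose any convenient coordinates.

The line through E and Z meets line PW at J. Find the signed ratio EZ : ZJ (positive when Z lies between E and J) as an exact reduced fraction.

Set U = (0, 0), P = (1, 0), W = (0, 1); any affine frame gives the same invariant.
1. Z is the centroid of triangle UPW ⇒ Z = (1/3, 1/3)
2. E lies on line ZU with ZE:EU = -4:5 ⇒ E = (5/3, 5/3)
line EZ meets PW at J = (1/2, 1/2)
Z = E + t·(J−E) with t = 8/7, so EZ:ZJ = 8/7:-1/7

EZ:ZJ = -8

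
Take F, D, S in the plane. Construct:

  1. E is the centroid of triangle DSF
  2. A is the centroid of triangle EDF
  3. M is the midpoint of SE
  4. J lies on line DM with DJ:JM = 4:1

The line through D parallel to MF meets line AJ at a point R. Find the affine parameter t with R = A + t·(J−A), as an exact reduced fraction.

t = -35/13

Choose coordinates F = (0, 0), D = (1, 0), S = (0, 1).
1. E is the centroid of triangle DSF ⇒ E = (1/3, 1/3)
2. A is the centroid of triangle EDF ⇒ A = (4/9, 1/9)
3. M is the midpoint of SE ⇒ M = (1/6, 2/3)
4. J lies on line DM with DJ:JM = 4:1 ⇒ J = (1/3, 8/15)
through D parallel to MF: direction (-1/6, -2/3); meets AJ at R = (29/39, -40/39)
R = A + t·(J−A) with t = -35/13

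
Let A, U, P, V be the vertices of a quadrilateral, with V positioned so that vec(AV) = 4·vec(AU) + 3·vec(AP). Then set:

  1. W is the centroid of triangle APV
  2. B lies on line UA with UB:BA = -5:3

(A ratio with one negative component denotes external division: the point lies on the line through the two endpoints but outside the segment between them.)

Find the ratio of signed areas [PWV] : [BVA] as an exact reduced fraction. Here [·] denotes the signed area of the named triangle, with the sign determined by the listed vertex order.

Work in coordinates with A = (0, 0), U = (1, 0), P = (0, 1), V = (4, 3).
1. W is the centroid of triangle APV ⇒ W = (4/3, 4/3)
2. B lies on line UA with UB:BA = -5:3 ⇒ B = (-3/2, 0)
2·[PWV] = 4/3, 2·[BVA] = -9/2
[PWV]:[BVA] = 4/3:-9/2 = -8/27

[PWV]:[BVA] = -8/27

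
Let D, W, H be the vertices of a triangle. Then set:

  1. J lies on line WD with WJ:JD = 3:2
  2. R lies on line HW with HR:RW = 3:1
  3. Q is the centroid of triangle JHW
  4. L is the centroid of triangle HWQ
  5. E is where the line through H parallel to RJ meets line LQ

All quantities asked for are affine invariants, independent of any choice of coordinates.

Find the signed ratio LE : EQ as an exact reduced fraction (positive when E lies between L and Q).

LE:EQ = -19/21

Work in coordinates with D = (0, 0), W = (1, 0), H = (0, 1).
1. J lies on line WD with WJ:JD = 3:2 ⇒ J = (2/5, 0)
2. R lies on line HW with HR:RW = 3:1 ⇒ R = (3/4, 1/4)
3. Q is the centroid of triangle JHW ⇒ Q = (7/15, 1/3)
4. L is the centroid of triangle HWQ ⇒ L = (22/45, 4/9)
5. E is where the line through H parallel to RJ meets line LQ ⇒ E = (7/10, 3/2)
E = L + t·(Q−L) with t = -19/2, so LE:EQ = t:(1−t) = -19/2:21/2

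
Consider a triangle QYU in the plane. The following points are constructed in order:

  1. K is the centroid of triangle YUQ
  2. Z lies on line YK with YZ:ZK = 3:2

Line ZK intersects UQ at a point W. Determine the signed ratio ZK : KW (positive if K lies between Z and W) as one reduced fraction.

ZK:KW = 4/5

Choose coordinates Q = (0, 0), Y = (1, 0), U = (0, 1).
1. K is the centroid of triangle YUQ ⇒ K = (1/3, 1/3)
2. Z lies on line YK with YZ:ZK = 3:2 ⇒ Z = (3/5, 1/5)
line ZK meets UQ at W = (0, 1/2)
K = Z + t·(W−Z) with t = 4/9, so ZK:KW = 4/9:5/9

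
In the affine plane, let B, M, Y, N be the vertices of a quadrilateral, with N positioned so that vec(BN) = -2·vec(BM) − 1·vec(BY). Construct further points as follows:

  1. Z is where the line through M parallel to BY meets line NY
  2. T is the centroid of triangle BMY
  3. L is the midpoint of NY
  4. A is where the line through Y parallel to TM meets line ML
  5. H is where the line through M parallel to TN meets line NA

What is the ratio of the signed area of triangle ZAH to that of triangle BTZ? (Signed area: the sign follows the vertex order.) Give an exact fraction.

Set B = (0, 0), M = (1, 0), Y = (0, 1), N = (-2, -1); any affine frame gives the same invariant.
1. Z is where the line through M parallel to BY meets line NY ⇒ Z = (1, 2)
2. T is the centroid of triangle BMY ⇒ T = (1/3, 1/3)
3. L is the midpoint of NY ⇒ L = (-1, 0)
4. A is where the line through Y parallel to TM meets line ML ⇒ A = (2, 0)
5. H is where the line through M parallel to TN meets line NA ⇒ H = (2/9, -4/9)
2·[ZAH] = -4, 2·[BTZ] = 1/3
[ZAH]:[BTZ] = -4:1/3 = -12

[ZAH]:[BTZ] = -12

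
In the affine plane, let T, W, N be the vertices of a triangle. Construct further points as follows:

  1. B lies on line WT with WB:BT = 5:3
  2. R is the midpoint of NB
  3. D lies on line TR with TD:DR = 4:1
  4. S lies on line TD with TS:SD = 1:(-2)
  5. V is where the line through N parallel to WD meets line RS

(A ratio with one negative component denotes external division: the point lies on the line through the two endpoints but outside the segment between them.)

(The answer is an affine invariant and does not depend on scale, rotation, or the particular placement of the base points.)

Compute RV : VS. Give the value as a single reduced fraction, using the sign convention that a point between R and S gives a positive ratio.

RV:VS = -7/25

Set T = (0, 0), W = (1, 0), N = (0, 1); any affine frame gives the same invariant.
1. B lies on line WT with WB:BT = 5:3 ⇒ B = (3/8, 0)
2. R is the midpoint of NB ⇒ R = (3/16, 1/2)
3. D lies on line TR with TD:DR = 4:1 ⇒ D = (3/20, 2/5)
4. S lies on line TD with TS:SD = 1:(-2) ⇒ S = (-3/20, -2/5)
5. V is where the line through N parallel to WD meets line RS ⇒ V = (51/160, 17/20)
V = R + t·(S−R) with t = -7/18, so RV:VS = t:(1−t) = -7/18:25/18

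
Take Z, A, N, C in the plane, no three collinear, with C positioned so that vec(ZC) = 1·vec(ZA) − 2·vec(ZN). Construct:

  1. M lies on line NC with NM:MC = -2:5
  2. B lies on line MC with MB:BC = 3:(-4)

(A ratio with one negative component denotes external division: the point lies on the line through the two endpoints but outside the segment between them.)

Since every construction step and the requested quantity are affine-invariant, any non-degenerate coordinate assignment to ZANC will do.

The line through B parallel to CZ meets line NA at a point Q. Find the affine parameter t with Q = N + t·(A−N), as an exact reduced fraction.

Choose coordinates Z = (0, 0), A = (1, 0), N = (0, 1), C = (1, -2).
1. M lies on line NC with NM:MC = -2:5 ⇒ M = (-2/3, 3)
2. B lies on line MC with MB:BC = 3:(-4) ⇒ B = (-17/3, 18)
through B parallel to CZ: direction (-1, 2); meets NA at Q = (17/3, -14/3)
Q = N + t·(A−N) with t = 17/3

t = 17/3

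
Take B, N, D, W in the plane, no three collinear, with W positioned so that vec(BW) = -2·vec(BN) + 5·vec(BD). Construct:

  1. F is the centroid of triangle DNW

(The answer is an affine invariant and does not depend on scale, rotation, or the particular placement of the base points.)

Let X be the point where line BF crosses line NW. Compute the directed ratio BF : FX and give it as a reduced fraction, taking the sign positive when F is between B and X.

Choose coordinates B = (0, 0), N = (1, 0), D = (0, 1), W = (-2, 5).
1. F is the centroid of triangle DNW ⇒ F = (-1/3, 2)
line BF meets NW at X = (-5/13, 30/13)
F = B + t·(X−B) with t = 13/15, so BF:FX = 13/15:2/15

BF:FX = 13/2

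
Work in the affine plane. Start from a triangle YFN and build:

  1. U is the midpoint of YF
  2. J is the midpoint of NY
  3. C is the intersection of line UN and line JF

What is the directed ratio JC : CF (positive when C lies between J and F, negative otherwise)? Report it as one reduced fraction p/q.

JC:CF = 1/2

Assign Y = (0, 0), F = (1, 0), N = (0, 1) — the answer is frame-independent, so this choice is without loss of generality.
1. U is the midpoint of YF ⇒ U = (1/2, 0)
2. J is the midpoint of NY ⇒ J = (0, 1/2)
3. C is the intersection of line UN and line JF ⇒ C = (1/3, 1/3)
C = J + t·(F−J) with t = 1/3, so JC:CF = t:(1−t) = 1/3:2/3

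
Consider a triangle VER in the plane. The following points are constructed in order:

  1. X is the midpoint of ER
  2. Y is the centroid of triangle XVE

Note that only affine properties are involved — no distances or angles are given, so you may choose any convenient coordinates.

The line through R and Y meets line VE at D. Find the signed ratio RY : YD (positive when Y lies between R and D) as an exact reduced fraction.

Assign V = (0, 0), E = (1, 0), R = (0, 1) — the answer is frame-independent, so this choice is without loss of generality.
1. X is the midpoint of ER ⇒ X = (1/2, 1/2)
2. Y is the centroid of triangle XVE ⇒ Y = (1/2, 1/6)
line RY meets VE at D = (3/5, 0)
Y = R + t·(D−R) with t = 5/6, so RY:YD = 5/6:1/6

RY:YD = 5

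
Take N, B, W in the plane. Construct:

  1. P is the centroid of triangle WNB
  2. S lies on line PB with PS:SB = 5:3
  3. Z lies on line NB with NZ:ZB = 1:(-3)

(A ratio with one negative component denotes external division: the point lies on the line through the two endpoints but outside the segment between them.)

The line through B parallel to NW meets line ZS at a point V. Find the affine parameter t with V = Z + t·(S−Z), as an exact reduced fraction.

Set N = (0, 0), B = (1, 0), W = (0, 1); any affine frame gives the same invariant.
1. P is the centroid of triangle WNB ⇒ P = (1/3, 1/3)
2. S lies on line PB with PS:SB = 5:3 ⇒ S = (3/4, 1/8)
3. Z lies on line NB with NZ:ZB = 1:(-3) ⇒ Z = (-1/2, 0)
through B parallel to NW: direction (0, 1); meets ZS at V = (1, 3/20)
V = Z + t·(S−Z) with t = 6/5

t = 6/5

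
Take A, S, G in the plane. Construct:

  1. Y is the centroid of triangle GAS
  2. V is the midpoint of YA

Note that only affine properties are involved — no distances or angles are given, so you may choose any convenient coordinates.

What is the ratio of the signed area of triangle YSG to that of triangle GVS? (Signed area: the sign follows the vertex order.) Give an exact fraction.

Choose coordinates A = (0, 0), S = (1, 0), G = (0, 1).
1. Y is the centroid of triangle GAS ⇒ Y = (1/3, 1/3)
2. V is the midpoint of YA ⇒ V = (1/6, 1/6)
2·[YSG] = 1/3, 2·[GVS] = 2/3
[YSG]:[GVS] = 1/3:2/3 = 1/2

[YSG]:[GVS] = 1/2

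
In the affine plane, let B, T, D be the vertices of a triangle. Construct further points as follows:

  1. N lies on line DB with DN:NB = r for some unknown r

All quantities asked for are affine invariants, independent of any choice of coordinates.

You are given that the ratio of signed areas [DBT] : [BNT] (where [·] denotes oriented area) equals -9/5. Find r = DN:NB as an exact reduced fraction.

r = 4/5

Assign B = (0, 0), T = (1, 0), D = (0, 1) — the answer is frame-independent, so this choice is without loss of generality.
1. With DN:NB = r, write λ = r/(r+1) so N = D + λ·(B−D); N is affine-linear in λ
Every point depending on N is an affine combination of N and λ-independent points, so each such coordinate is linear in λ; the λ² term in each signed area is a multiple of (B−D)×(B−D) = 0, so 2·[DBT] and 2·[BNT] are each linear in λ. Evaluating at λ=0 and λ=1:
  2·[DBT] = 1,   2·[BNT] = λ − 1
So [DBT]:[BNT] = (1) / (λ − 1). Setting this equal to -9/5:
  1 = -9/5·(λ − 1)  ⇒  λ = 4/9
Then r = λ/(1−λ) = (4/9)/(5/9) = 4/5. Check: with r = 4/5, N = (0, 5/9) and [DBT]:[BNT] = -9/5 as required.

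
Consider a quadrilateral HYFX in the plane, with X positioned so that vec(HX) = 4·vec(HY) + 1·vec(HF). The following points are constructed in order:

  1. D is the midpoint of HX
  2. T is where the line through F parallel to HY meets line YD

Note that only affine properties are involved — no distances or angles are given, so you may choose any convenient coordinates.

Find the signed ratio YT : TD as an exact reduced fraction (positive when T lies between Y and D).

Set H = (0, 0), Y = (1, 0), F = (0, 1), X = (4, 1); any affine frame gives the same invariant.
1. D is the midpoint of HX ⇒ D = (2, 1/2)
2. T is where the line through F parallel to HY meets line YD ⇒ T = (3, 1)
T = Y + t·(D−Y) with t = 2, so YT:TD = t:(1−t) = 2:-1

YT:TD = -2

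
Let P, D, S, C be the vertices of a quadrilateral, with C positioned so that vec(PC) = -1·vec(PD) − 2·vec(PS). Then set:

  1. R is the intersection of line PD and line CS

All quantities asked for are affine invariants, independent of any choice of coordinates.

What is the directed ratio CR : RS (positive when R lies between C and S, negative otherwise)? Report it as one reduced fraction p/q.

Work in coordinates with P = (0, 0), D = (1, 0), S = (0, 1), C = (-1, -2).
1. R is the intersection of line PD and line CS ⇒ R = (-1/3, 0)
R = C + t·(S−C) with t = 2/3, so CR:RS = t:(1−t) = 2/3:1/3

CR:RS = 2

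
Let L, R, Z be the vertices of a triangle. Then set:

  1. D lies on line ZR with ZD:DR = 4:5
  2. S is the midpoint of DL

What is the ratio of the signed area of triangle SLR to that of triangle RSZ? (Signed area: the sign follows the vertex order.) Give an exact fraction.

[SLR]:[RSZ] = -5/9

Work in coordinates with L = (0, 0), R = (1, 0), Z = (0, 1).
1. D lies on line ZR with ZD:DR = 4:5 ⇒ D = (4/9, 5/9)
2. S is the midpoint of DL ⇒ S = (2/9, 5/18)
2·[SLR] = 5/18, 2·[RSZ] = -1/2
[SLR]:[RSZ] = 5/18:-1/2 = -5/9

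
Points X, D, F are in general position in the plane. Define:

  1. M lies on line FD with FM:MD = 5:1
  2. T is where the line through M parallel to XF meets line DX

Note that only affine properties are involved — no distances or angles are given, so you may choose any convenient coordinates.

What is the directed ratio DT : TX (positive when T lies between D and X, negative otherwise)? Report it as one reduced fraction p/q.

DT:TX = 1/5

Assign X = (0, 0), D = (1, 0), F = (0, 1) — the answer is frame-independent, so this choice is without loss of generality.
1. M lies on line FD with FM:MD = 5:1 ⇒ M = (5/6, 1/6)
2. T is where the line through M parallel to XF meets line DX ⇒ T = (5/6, 0)
T = D + t·(X−D) with t = 1/6, so DT:TX = t:(1−t) = 1/6:5/6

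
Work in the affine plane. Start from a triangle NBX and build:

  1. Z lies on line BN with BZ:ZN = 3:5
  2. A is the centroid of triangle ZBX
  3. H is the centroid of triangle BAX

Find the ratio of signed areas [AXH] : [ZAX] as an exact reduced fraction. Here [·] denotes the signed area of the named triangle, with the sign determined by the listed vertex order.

[AXH]:[ZAX] = -1/3

Assign N = (0, 0), B = (1, 0), X = (0, 1) — the answer is frame-independent, so this choice is without loss of generality.
1. Z lies on line BN with BZ:ZN = 3:5 ⇒ Z = (5/8, 0)
2. A is the centroid of triangle ZBX ⇒ A = (13/24, 1/3)
3. H is the centroid of triangle BAX ⇒ H = (37/72, 4/9)
2·[AXH] = -1/24, 2·[ZAX] = 1/8
[AXH]:[ZAX] = -1/24:1/8 = -1/3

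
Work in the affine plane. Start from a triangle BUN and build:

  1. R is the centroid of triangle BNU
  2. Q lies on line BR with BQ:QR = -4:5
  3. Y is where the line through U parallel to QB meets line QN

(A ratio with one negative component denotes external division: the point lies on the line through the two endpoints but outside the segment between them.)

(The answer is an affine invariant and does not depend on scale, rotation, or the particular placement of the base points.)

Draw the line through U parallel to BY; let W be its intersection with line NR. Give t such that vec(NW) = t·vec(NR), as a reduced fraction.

Assign B = (0, 0), U = (1, 0), N = (0, 1) — the answer is frame-independent, so this choice is without loss of generality.
1. R is the centroid of triangle BNU ⇒ R = (1/3, 1/3)
2. Q lies on line BR with BQ:QR = -4:5 ⇒ Q = (-4/3, -4/3)
3. Y is where the line through U parallel to QB meets line QN ⇒ Y = (-8/3, -11/3)
through U parallel to BY: direction (-8/3, -11/3); meets NR at W = (19/27, -11/27)
W = N + t·(R−N) with t = 19/9

t = 19/9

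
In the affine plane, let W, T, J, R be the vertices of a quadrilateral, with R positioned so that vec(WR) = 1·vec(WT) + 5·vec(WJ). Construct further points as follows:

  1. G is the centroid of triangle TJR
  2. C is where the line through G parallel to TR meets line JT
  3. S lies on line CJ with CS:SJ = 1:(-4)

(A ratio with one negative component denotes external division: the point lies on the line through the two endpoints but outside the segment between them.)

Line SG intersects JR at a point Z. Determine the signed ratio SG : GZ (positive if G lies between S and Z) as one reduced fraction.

Assign W = (0, 0), T = (1, 0), J = (0, 1), R = (1, 5) — the answer is frame-independent, so this choice is without loss of generality.
1. G is the centroid of triangle TJR ⇒ G = (2/3, 2)
2. C is where the line through G parallel to TR meets line JT ⇒ C = (2/3, 1/3)
3. S lies on line CJ with CS:SJ = 1:(-4) ⇒ S = (8/9, 1/9)
line SG meets JR at Z = (8/15, 47/15)
G = S + t·(Z−S) with t = 5/8, so SG:GZ = 5/8:3/8

SG:GZ = 5/3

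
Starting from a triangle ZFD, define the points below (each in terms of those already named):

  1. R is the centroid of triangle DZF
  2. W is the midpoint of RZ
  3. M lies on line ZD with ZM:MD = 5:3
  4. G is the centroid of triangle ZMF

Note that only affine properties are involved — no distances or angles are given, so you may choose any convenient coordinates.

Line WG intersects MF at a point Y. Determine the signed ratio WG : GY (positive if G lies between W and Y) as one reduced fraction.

WG:GY = 7/10

Assign Z = (0, 0), F = (1, 0), D = (0, 1) — the answer is frame-independent, so this choice is without loss of generality.
1. R is the centroid of triangle DZF ⇒ R = (1/3, 1/3)
2. W is the midpoint of RZ ⇒ W = (1/6, 1/6)
3. M lies on line ZD with ZM:MD = 5:3 ⇒ M = (0, 5/8)
4. G is the centroid of triangle ZMF ⇒ G = (1/3, 5/24)
line WG meets MF at Y = (4/7, 15/56)
G = W + t·(Y−W) with t = 7/17, so WG:GY = 7/17:10/17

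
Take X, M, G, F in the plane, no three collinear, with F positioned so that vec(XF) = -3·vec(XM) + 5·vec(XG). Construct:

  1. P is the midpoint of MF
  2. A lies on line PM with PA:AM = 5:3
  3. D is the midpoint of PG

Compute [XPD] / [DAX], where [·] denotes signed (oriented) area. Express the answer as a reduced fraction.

[XPD]:[DAX] = 16/29

Assign X = (0, 0), M = (1, 0), G = (0, 1), F = (-3, 5) — the answer is frame-independent, so this choice is without loss of generality.
1. P is the midpoint of MF ⇒ P = (-1, 5/2)
2. A lies on line PM with PA:AM = 5:3 ⇒ A = (1/4, 15/16)
3. D is the midpoint of PG ⇒ D = (-1/2, 7/4)
2·[XPD] = -1/2, 2·[DAX] = -29/32
[XPD]:[DAX] = -1/2:-29/32 = 16/29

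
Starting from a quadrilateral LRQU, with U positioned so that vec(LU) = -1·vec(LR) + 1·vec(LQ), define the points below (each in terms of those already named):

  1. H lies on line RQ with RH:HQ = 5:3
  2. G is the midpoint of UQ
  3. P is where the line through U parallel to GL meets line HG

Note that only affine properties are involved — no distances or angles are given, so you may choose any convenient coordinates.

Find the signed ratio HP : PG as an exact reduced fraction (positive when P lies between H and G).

HP:PG = -19/8

Choose coordinates L = (0, 0), R = (1, 0), Q = (0, 1), U = (-1, 1).
1. H lies on line RQ with RH:HQ = 5:3 ⇒ H = (3/8, 5/8)
2. G is the midpoint of UQ ⇒ G = (-1/2, 1)
3. P is where the line through U parallel to GL meets line HG ⇒ P = (-25/22, 14/11)
P = H + t·(G−H) with t = 19/11, so HP:PG = t:(1−t) = 19/11:-8/11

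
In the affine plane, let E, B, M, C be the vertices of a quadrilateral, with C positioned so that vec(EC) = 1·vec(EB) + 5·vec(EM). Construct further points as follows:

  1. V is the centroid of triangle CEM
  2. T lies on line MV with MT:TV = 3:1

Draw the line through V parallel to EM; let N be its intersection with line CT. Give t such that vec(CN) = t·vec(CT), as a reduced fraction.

Assign E = (0, 0), B = (1, 0), M = (0, 1), C = (1, 5) — the answer is frame-independent, so this choice is without loss of generality.
1. V is the centroid of triangle CEM ⇒ V = (1/3, 2)
2. T lies on line MV with MT:TV = 3:1 ⇒ T = (1/4, 7/4)
through V parallel to EM: direction (0, 1); meets CT at N = (1/3, 19/9)
N = C + t·(T−C) with t = 8/9

t = 8/9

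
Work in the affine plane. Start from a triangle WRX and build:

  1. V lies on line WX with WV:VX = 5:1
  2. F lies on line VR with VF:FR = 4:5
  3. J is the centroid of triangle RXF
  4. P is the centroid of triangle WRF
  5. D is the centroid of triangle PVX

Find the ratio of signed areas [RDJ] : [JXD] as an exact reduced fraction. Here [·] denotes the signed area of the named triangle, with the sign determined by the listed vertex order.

[RDJ]:[JXD] = -32/39

Work in coordinates with W = (0, 0), R = (1, 0), X = (0, 1).
1. V lies on line WX with WV:VX = 5:1 ⇒ V = (0, 5/6)
2. F lies on line VR with VF:FR = 4:5 ⇒ F = (4/9, 25/54)
3. J is the centroid of triangle RXF ⇒ J = (13/27, 79/162)
4. P is the centroid of triangle WRF ⇒ P = (13/27, 25/162)
5. D is the centroid of triangle PVX ⇒ D = (13/81, 161/243)
2·[RDJ] = -16/243, 2·[JXD] = 13/162
[RDJ]:[JXD] = -16/243:13/162 = -32/39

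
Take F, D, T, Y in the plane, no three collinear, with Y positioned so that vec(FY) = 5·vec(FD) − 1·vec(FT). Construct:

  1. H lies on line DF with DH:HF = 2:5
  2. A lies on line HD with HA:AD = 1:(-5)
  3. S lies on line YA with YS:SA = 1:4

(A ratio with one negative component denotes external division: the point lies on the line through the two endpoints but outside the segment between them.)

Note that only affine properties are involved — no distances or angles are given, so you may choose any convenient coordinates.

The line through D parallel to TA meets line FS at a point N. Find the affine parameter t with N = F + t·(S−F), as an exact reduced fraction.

Assign F = (0, 0), D = (1, 0), T = (0, 1), Y = (5, -1) — the answer is frame-independent, so this choice is without loss of generality.
1. H lies on line DF with DH:HF = 2:5 ⇒ H = (5/7, 0)
2. A lies on line HD with HA:AD = 1:(-5) ⇒ A = (9/14, 0)
3. S lies on line YA with YS:SA = 1:4 ⇒ S = (289/70, -4/5)
through D parallel to TA: direction (9/14, -1); meets FS at N = (289/253, -56/253)
N = F + t·(S−F) with t = 70/253

t = 70/253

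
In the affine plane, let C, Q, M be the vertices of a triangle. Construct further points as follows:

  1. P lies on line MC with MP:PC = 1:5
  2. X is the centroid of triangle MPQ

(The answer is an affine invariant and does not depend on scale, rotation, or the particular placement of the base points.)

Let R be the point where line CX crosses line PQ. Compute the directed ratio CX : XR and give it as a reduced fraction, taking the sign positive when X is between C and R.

Choose coordinates C = (0, 0), Q = (1, 0), M = (0, 1).
1. P lies on line MC with MP:PC = 1:5 ⇒ P = (0, 5/6)
2. X is the centroid of triangle MPQ ⇒ X = (1/3, 11/18)
line CX meets PQ at R = (5/16, 55/96)
X = C + t·(R−C) with t = 16/15, so CX:XR = 16/15:-1/15

CX:XR = -16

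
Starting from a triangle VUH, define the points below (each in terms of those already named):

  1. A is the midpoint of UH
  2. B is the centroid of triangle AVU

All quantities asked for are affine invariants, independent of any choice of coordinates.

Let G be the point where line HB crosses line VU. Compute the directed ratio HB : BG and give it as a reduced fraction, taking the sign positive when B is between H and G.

HB:BG = 5

Work in coordinates with V = (0, 0), U = (1, 0), H = (0, 1).
1. A is the midpoint of UH ⇒ A = (1/2, 1/2)
2. B is the centroid of triangle AVU ⇒ B = (1/2, 1/6)
line HB meets VU at G = (3/5, 0)
B = H + t·(G−H) with t = 5/6, so HB:BG = 5/6:1/6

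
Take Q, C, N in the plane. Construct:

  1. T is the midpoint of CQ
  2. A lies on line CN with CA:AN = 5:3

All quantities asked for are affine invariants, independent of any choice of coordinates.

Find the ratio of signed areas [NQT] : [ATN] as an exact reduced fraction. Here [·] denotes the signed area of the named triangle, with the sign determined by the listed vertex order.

[NQT]:[ATN] = -8/3

Choose coordinates Q = (0, 0), C = (1, 0), N = (0, 1).
1. T is the midpoint of CQ ⇒ T = (1/2, 0)
2. A lies on line CN with CA:AN = 5:3 ⇒ A = (3/8, 5/8)
2·[NQT] = 1/2, 2·[ATN] = -3/16
[NQT]:[ATN] = 1/2:-3/16 = -8/3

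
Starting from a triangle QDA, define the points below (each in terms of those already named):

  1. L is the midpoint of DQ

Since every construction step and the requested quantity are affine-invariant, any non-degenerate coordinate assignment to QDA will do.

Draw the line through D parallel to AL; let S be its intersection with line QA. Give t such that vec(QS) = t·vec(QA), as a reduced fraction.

t = 2

Assign Q = (0, 0), D = (1, 0), A = (0, 1) — the answer is frame-independent, so this choice is without loss of generality.
1. L is the midpoint of DQ ⇒ L = (1/2, 0)
through D parallel to AL: direction (1/2, -1); meets QA at S = (0, 2)
S = Q + t·(A−Q) with t = 2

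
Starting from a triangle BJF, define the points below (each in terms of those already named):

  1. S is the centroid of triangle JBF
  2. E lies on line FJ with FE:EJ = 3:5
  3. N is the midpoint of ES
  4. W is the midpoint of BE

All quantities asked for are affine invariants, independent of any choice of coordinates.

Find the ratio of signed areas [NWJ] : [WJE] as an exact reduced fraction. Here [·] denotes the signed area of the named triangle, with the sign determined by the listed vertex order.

[NWJ]:[WJE] = 3/5

Work in coordinates with B = (0, 0), J = (1, 0), F = (0, 1).
1. S is the centroid of triangle JBF ⇒ S = (1/3, 1/3)
2. E lies on line FJ with FE:EJ = 3:5 ⇒ E = (3/8, 5/8)
3. N is the midpoint of ES ⇒ N = (17/48, 23/48)
4. W is the midpoint of BE ⇒ W = (3/16, 5/16)
2·[NWJ] = 3/16, 2·[WJE] = 5/16
[NWJ]:[WJE] = 3/16:5/16 = 3/5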